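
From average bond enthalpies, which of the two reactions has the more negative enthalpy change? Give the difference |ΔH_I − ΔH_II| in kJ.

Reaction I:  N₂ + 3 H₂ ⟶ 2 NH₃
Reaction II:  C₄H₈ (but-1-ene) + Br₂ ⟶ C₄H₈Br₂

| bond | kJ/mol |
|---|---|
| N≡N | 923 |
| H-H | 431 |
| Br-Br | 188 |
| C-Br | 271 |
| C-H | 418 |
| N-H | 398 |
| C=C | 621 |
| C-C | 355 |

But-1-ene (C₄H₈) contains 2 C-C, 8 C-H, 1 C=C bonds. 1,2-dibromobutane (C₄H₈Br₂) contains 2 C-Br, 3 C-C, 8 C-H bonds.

Reaction I, by 84 kJ

Reaction I:
  Bonds broken (reactants):
    H-H: 3 × 431 = 1293
    N≡N: 1 × 923 = 923
    Σ(broken) = 2216 kJ
  Bonds formed (products):
    N-H: 6 × 398 = 2388
    Σ(formed) = 2388 kJ
  ΔH_I = 2216 − 2388 = −172 kJ
Reaction II:
  Bonds broken (reactants):
    Br-Br: 1 × 188 = 188
    C-C: 2 × 355 = 710
    C-H: 8 × 418 = 3344
    C=C: 1 × 621 = 621
    Σ(broken) = 4863 kJ
  Bonds formed (products):
    C-Br: 2 × 271 = 542
    C-C: 3 × 355 = 1065
    C-H: 8 × 418 = 3344
    Σ(formed) = 4951 kJ
  ΔH_II = 4863 − 4951 = −88 kJ
ΔH_I − ΔH_II = −84 kJ, so reaction I has the more negative ΔH; |ΔH_I − ΔH_II| = 84 kJ.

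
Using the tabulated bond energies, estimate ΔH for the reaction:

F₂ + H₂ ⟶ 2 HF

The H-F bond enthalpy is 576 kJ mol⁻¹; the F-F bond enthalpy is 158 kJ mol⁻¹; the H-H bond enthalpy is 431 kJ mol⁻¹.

Bonds broken (reactants):
  F-F: 1 × 158 = 158
  H-H: 1 × 431 = 431
  Σ(broken) = 589 kJ
Bonds formed (products):
  H-F: 2 × 576 = 1152
  Σ(formed) = 1152 kJ
ΔH = Σ(broken) − Σ(formed) = 589 − 1152 = −563 kJ

ΔH ≈ −563 kJ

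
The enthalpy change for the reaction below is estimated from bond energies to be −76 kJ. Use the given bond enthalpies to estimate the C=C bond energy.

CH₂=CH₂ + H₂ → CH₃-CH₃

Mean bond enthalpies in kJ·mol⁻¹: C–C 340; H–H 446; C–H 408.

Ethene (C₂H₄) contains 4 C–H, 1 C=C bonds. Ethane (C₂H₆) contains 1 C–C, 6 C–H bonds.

Let D be the C=C bond energy.
Σ(broken) = 4×408 + 1×D + 1×446 = 2078 + D
Σ(formed) = 1×340 + 6×408 = 2788
ΔH = Σ(broken) − Σ(formed) = (2078 + D) − (2788) = −710 + D
Setting this equal to −76 kJ gives D = 634 kJ/mol.

D(C=C) ≈ 634 kJ/mol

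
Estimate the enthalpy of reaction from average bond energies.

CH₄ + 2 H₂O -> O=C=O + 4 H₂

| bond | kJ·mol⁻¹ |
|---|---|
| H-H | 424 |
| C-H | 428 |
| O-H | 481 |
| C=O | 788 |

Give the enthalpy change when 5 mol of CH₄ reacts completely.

Bonds broken (reactants):
  C-H: 4 × 428 = 1712
  O-H: 4 × 481 = 1924
  Σ(broken) = 3636 kJ
Bonds formed (products):
  C=O: 2 × 788 = 1576
  H-H: 4 × 424 = 1696
  Σ(formed) = 3272 kJ
ΔH = Σ(broken) − Σ(formed) = 3636 − 3272 = +364 kJ
For 5× the reaction as written: 5 × (+364) = +1820 kJ

ΔH = +1820 kJ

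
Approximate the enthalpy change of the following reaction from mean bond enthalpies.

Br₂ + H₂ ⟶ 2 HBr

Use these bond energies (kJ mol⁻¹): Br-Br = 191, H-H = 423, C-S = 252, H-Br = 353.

Bonds broken (reactants):
  Br-Br: 1 × 191 = 191
  H-H: 1 × 423 = 423
  Σ(broken) = 614 kJ
Bonds formed (products):
  H-Br: 2 × 353 = 706
  Σ(formed) = 706 kJ
ΔH = Σ(broken) − Σ(formed) = 614 − 706 = −92 kJ

ΔH ≈ −92 kJ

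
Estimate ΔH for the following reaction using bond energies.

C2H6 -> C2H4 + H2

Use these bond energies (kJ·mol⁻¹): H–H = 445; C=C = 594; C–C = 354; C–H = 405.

ΔH ≈ +125 kJ

Bonds broken (reactants):
  C–C: 1 × 354 = 354
  C–H: 6 × 405 = 2430
  Σ(broken) = 2784 kJ
Bonds formed (products):
  C–H: 4 × 405 = 1620
  C=C: 1 × 594 = 594
  H–H: 1 × 445 = 445
  Σ(formed) = 2659 kJ
ΔH = Σ(broken) − Σ(formed) = 2784 − 2659 = +125 kJ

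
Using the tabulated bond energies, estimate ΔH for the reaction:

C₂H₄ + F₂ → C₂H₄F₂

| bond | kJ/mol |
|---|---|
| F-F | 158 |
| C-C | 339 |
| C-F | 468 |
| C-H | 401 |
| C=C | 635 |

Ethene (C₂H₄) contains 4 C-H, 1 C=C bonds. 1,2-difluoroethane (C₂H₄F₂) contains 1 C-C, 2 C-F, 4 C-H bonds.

ΔH ≈ −482 kJ

Bonds broken (reactants):
  C-H: 4 × 401 = 1604
  C=C: 1 × 635 = 635
  F-F: 1 × 158 = 158
  Σ(broken) = 2397 kJ
Bonds formed (products):
  C-C: 1 × 339 = 339
  C-F: 2 × 468 = 936
  C-H: 4 × 401 = 1604
  Σ(formed) = 2879 kJ
ΔH = Σ(broken) − Σ(formed) = 2397 − 2879 = −482 kJ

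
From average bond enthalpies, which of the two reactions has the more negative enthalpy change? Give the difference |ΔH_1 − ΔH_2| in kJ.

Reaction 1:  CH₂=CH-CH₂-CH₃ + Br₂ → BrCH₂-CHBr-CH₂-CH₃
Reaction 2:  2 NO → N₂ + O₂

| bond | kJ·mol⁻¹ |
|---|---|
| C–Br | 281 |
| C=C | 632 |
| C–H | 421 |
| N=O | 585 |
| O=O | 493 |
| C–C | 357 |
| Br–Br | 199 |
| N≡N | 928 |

Reaction 2, by 163 kJ

Reaction 1:
  Bonds broken (reactants):
    Br–Br: 1 × 199 = 199
    C–C: 2 × 357 = 714
    C–H: 8 × 421 = 3368
    C=C: 1 × 632 = 632
    Σ(broken) = 4913 kJ
  Bonds formed (products):
    C–Br: 2 × 281 = 562
    C–C: 3 × 357 = 1071
    C–H: 8 × 421 = 3368
    Σ(formed) = 5001 kJ
  ΔH_1 = 4913 − 5001 = −88 kJ
Reaction 2:
  Bonds broken (reactants):
    N=O: 2 × 585 = 1170
    Σ(broken) = 1170 kJ
  Bonds formed (products):
    N≡N: 1 × 928 = 928
    O=O: 1 × 493 = 493
    Σ(formed) = 1421 kJ
  ΔH_2 = 1170 − 1421 = −251 kJ
ΔH_1 − ΔH_2 = +163 kJ, so reaction 2 has the more negative ΔH; |ΔH_1 − ΔH_2| = 163 kJ.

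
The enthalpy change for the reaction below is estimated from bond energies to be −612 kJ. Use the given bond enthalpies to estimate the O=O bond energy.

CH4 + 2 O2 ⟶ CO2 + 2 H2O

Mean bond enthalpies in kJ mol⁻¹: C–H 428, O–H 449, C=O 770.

D(O=O) ≈ 506 kJ/mol

Let D be the O=O bond energy.
Σ(broken) = 4×428 + 2×D = 1712 + 2D
Σ(formed) = 2×770 + 4×449 = 3336
ΔH = Σ(broken) − Σ(formed) = (1712 + 2D) − (3336) = −1624 + 2D
Setting this equal to −612 kJ gives 2D = 1012, so D = 506 kJ/mol.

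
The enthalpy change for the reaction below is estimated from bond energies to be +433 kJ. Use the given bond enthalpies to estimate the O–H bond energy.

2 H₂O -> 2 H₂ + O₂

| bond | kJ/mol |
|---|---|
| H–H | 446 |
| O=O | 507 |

D(O–H) ≈ 458 kJ/mol

Let D be the O–H bond energy.
Σ(broken) = 4×D = 4D
Σ(formed) = 2×446 + 1×507 = 1399
ΔH = Σ(broken) − Σ(formed) = (4D) − (1399) = −1399 + 4D
Setting this equal to +433 kJ gives 4D = 1832, so D = 458 kJ/mol.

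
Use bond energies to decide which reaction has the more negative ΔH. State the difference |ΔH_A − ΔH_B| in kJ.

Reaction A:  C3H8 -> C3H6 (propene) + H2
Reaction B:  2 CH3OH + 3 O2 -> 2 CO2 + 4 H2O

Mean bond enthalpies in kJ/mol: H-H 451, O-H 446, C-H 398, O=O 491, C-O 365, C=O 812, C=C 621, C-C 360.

Reaction B, by 1417 kJ

Reaction A:
  Bonds broken (reactants):
    C-C: 2 × 360 = 720
    C-H: 8 × 398 = 3184
    Σ(broken) = 3904 kJ
  Bonds formed (products):
    C-C: 1 × 360 = 360
    C-H: 6 × 398 = 2388
    C=C: 1 × 621 = 621
    H-H: 1 × 451 = 451
    Σ(formed) = 3820 kJ
  ΔH_A = 3904 − 3820 = +84 kJ
Reaction B:
  Bonds broken (reactants):
    C-H: 6 × 398 = 2388
    C-O: 2 × 365 = 730
    O-H: 2 × 446 = 892
    O=O: 3 × 491 = 1473
    Σ(broken) = 5483 kJ
  Bonds formed (products):
    C=O: 4 × 812 = 3248
    O-H: 8 × 446 = 3568
    Σ(formed) = 6816 kJ
  ΔH_B = 5483 − 6816 = −1333 kJ
ΔH_A − ΔH_B = +1417 kJ, so reaction B has the more negative ΔH; |ΔH_A − ΔH_B| = 1417 kJ.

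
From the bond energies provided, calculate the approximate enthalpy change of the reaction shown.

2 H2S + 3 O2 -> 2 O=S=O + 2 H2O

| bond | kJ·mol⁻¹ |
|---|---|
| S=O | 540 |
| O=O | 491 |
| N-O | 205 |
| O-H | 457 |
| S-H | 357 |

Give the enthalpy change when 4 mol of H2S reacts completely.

Bonds broken (reactants):
  O=O: 3 × 491 = 1473
  S-H: 4 × 357 = 1428
  Σ(broken) = 2901 kJ
Bonds formed (products):
  O-H: 4 × 457 = 1828
  S=O: 4 × 540 = 2160
  Σ(formed) = 3988 kJ
ΔH = Σ(broken) − Σ(formed) = 2901 − 3988 = −1087 kJ
For 2× the reaction as written: 2 × (−1087) = −2174 kJ

ΔH = −2174 kJ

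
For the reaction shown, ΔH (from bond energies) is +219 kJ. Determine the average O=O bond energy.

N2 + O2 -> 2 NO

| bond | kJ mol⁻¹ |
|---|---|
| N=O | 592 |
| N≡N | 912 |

Let D be the O=O bond energy.
Σ(broken) = 1×912 + 1×D = 912 + D
Σ(formed) = 2×592 = 1184
ΔH = Σ(broken) − Σ(formed) = (912 + D) − (1184) = −272 + D
Setting this equal to +219 kJ gives D = 491 kJ/mol.

D(O=O) ≈ 491 kJ/mol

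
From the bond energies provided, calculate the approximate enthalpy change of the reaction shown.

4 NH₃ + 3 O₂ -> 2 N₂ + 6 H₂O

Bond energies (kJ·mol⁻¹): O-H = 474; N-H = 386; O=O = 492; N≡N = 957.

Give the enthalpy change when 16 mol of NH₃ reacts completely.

Bonds broken (reactants):
  N-H: 12 × 386 = 4632
  O=O: 3 × 492 = 1476
  Σ(broken) = 6108 kJ
Bonds formed (products):
  N≡N: 2 × 957 = 1914
  O-H: 12 × 474 = 5688
  Σ(formed) = 7602 kJ
ΔH = Σ(broken) − Σ(formed) = 6108 − 7602 = −1494 kJ
For 4× the reaction as written: 4 × (−1494) = −5976 kJ

ΔH = −5976 kJ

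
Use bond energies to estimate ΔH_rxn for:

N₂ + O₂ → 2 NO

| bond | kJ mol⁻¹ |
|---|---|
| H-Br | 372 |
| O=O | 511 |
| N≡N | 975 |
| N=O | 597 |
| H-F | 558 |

ΔH ≈ +292 kJ

Bonds broken (reactants):
  N≡N: 1 × 975 = 975
  O=O: 1 × 511 = 511
  Σ(broken) = 1486 kJ
Bonds formed (products):
  N=O: 2 × 597 = 1194
  Σ(formed) = 1194 kJ
ΔH = Σ(broken) − Σ(formed) = 1486 − 1194 = +292 kJ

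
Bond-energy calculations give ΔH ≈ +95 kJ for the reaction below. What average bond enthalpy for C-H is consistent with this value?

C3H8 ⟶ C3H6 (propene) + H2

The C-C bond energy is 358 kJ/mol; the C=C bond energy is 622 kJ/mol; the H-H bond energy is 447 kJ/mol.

Let D be the C-H bond energy.
Σ(broken) = 2×358 + 8×D = 716 + 8D
Σ(formed) = 1×358 + 6×D + 1×622 + 1×447 = 1427 + 6D
ΔH = Σ(broken) − Σ(formed) = (716 + 8D) − (1427 + 6D) = −711 + 2D
Setting this equal to +95 kJ gives 2D = 806, so D = 403 kJ/mol.

D(C-H) ≈ 403 kJ/mol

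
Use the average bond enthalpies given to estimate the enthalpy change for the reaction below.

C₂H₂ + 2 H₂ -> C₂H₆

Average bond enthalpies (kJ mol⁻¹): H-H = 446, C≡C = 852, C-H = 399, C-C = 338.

Bonds broken (reactants):
  C≡C: 1 × 852 = 852
  C-H: 2 × 399 = 798
  H-H: 2 × 446 = 892
  Σ(broken) = 2542 kJ
Bonds formed (products):
  C-C: 1 × 338 = 338
  C-H: 6 × 399 = 2394
  Σ(formed) = 2732 kJ
ΔH = Σ(broken) − Σ(formed) = 2542 − 2732 = −190 kJ

ΔH ≈ −190 kJ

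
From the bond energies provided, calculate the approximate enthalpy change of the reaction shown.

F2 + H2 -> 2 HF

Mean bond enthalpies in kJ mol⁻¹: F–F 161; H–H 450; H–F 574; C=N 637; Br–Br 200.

ΔH ≈ −537 kJ

Bonds broken (reactants):
  F–F: 1 × 161 = 161
  H–H: 1 × 450 = 450
  Σ(broken) = 611 kJ
Bonds formed (products):
  H–F: 2 × 574 = 1148
  Σ(formed) = 1148 kJ
ΔH = Σ(broken) − Σ(formed) = 611 − 1148 = −537 kJ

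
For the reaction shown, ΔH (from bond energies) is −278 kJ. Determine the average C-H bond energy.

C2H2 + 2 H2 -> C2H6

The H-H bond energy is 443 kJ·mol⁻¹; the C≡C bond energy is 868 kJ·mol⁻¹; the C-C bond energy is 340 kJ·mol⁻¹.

D(C-H) ≈ 423 kJ/mol

Let D be the C-H bond energy.
Σ(broken) = 1×868 + 2×D + 2×443 = 1754 + 2D
Σ(formed) = 1×340 + 6×D = 340 + 6D
ΔH = Σ(broken) − Σ(formed) = (1754 + 2D) − (340 + 6D) = +1414 − 4D
Setting this equal to −278 kJ gives 4D = 1692, so D = 423 kJ/mol.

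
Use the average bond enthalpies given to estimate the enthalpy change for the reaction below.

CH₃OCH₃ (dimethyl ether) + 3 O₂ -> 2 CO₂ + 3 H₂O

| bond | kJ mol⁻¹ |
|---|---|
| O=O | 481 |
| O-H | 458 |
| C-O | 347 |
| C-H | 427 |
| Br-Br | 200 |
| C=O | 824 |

ΔH ≈ −1345 kJ

Bonds broken (reactants):
  C-H: 6 × 427 = 2562
  C-O: 2 × 347 = 694
  O=O: 3 × 481 = 1443
  Σ(broken) = 4699 kJ
Bonds formed (products):
  C=O: 4 × 824 = 3296
  O-H: 6 × 458 = 2748
  Σ(formed) = 6044 kJ
ΔH = Σ(broken) − Σ(formed) = 4699 − 6044 = −1345 kJ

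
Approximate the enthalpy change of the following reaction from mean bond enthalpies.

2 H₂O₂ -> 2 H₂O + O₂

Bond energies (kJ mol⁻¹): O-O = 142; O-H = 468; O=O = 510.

Bonds broken (reactants):
  O-H: 4 × 468 = 1872
  O-O: 2 × 142 = 284
  Σ(broken) = 2156 kJ
Bonds formed (products):
  O-H: 4 × 468 = 1872
  O=O: 1 × 510 = 510
  Σ(formed) = 2382 kJ
ΔH = Σ(broken) − Σ(formed) = 2156 − 2382 = −226 kJ

ΔH ≈ −226 kJ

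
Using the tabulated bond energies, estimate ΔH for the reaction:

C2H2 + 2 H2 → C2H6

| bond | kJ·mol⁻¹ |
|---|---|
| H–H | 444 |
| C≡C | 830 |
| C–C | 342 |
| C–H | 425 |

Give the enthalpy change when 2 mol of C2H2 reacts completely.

ΔH = −648 kJ

Bonds broken (reactants):
  C≡C: 1 × 830 = 830
  C–H: 2 × 425 = 850
  H–H: 2 × 444 = 888
  Σ(broken) = 2568 kJ
Bonds formed (products):
  C–C: 1 × 342 = 342
  C–H: 6 × 425 = 2550
  Σ(formed) = 2892 kJ
ΔH = Σ(broken) − Σ(formed) = 2568 − 2892 = −324 kJ
For 2× the reaction as written: 2 × (−324) = −648 kJ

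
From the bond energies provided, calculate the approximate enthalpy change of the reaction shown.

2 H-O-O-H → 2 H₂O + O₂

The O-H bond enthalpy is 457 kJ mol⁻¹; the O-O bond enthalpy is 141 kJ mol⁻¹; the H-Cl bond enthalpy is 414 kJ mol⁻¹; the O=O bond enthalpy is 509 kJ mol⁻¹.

ΔH ≈ −227 kJ

Bonds broken (reactants):
  O-H: 4 × 457 = 1828
  O-O: 2 × 141 = 282
  Σ(broken) = 2110 kJ
Bonds formed (products):
  O-H: 4 × 457 = 1828
  O=O: 1 × 509 = 509
  Σ(formed) = 2337 kJ
ΔH = Σ(broken) − Σ(formed) = 2110 − 2337 = −227 kJ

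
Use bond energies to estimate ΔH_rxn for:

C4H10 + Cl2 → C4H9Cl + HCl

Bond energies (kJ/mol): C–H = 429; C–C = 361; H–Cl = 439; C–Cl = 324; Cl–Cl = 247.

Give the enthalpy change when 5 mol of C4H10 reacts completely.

Bonds broken (reactants):
  C–C: 3 × 361 = 1083
  C–H: 10 × 429 = 4290
  Cl–Cl: 1 × 247 = 247
  Σ(broken) = 5620 kJ
Bonds formed (products):
  C–C: 3 × 361 = 1083
  C–Cl: 1 × 324 = 324
  C–H: 9 × 429 = 3861
  H–Cl: 1 × 439 = 439
  Σ(formed) = 5707 kJ
ΔH = Σ(broken) − Σ(formed) = 5620 − 5707 = −87 kJ
For 5× the reaction as written: 5 × (−87) = −435 kJ

ΔH = −435 kJ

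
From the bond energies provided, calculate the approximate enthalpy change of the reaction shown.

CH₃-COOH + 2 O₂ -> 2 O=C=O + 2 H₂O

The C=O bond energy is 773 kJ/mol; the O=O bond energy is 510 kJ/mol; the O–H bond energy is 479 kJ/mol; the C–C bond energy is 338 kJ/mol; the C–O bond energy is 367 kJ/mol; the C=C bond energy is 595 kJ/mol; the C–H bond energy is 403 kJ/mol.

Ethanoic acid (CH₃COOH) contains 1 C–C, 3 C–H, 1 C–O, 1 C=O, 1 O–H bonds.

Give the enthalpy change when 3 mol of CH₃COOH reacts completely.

ΔH = −2466 kJ

Bonds broken (reactants):
  C–C: 1 × 338 = 338
  C–H: 3 × 403 = 1209
  C–O: 1 × 367 = 367
  C=O: 1 × 773 = 773
  O–H: 1 × 479 = 479
  O=O: 2 × 510 = 1020
  Σ(broken) = 4186 kJ
Bonds formed (products):
  C=O: 4 × 773 = 3092
  O–H: 4 × 479 = 1916
  Σ(formed) = 5008 kJ
ΔH = Σ(broken) − Σ(formed) = 4186 − 5008 = −822 kJ
For 3× the reaction as written: 3 × (−822) = −2466 kJ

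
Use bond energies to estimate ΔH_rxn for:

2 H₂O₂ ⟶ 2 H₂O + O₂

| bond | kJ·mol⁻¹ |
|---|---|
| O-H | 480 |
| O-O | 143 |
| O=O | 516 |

Bonds broken (reactants):
  O-H: 4 × 480 = 1920
  O-O: 2 × 143 = 286
  Σ(broken) = 2206 kJ
Bonds formed (products):
  O-H: 4 × 480 = 1920
  O=O: 1 × 516 = 516
  Σ(formed) = 2436 kJ
ΔH = Σ(broken) − Σ(formed) = 2206 − 2436 = −230 kJ

ΔH ≈ −230 kJ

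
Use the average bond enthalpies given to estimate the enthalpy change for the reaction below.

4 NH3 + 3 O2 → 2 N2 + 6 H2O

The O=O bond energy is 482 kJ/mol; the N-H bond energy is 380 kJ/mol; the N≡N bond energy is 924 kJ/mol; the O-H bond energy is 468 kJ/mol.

ΔH ≈ −1458 kJ

Bonds broken (reactants):
  N-H: 12 × 380 = 4560
  O=O: 3 × 482 = 1446
  Σ(broken) = 6006 kJ
Bonds formed (products):
  N≡N: 2 × 924 = 1848
  O-H: 12 × 468 = 5616
  Σ(formed) = 7464 kJ
ΔH = Σ(broken) − Σ(formed) = 6006 − 7464 = −1458 kJ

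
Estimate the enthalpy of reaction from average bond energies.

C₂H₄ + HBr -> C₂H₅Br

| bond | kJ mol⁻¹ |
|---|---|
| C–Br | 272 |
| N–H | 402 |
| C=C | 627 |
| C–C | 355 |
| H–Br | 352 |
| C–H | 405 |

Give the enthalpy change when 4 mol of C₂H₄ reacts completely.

Bonds broken (reactants):
  C–H: 4 × 405 = 1620
  C=C: 1 × 627 = 627
  H–Br: 1 × 352 = 352
  Σ(broken) = 2599 kJ
Bonds formed (products):
  C–Br: 1 × 272 = 272
  C–C: 1 × 355 = 355
  C–H: 5 × 405 = 2025
  Σ(formed) = 2652 kJ
ΔH = Σ(broken) − Σ(formed) = 2599 − 2652 = −53 kJ
For 4× the reaction as written: 4 × (−53) = −212 kJ

ΔH = −212 kJ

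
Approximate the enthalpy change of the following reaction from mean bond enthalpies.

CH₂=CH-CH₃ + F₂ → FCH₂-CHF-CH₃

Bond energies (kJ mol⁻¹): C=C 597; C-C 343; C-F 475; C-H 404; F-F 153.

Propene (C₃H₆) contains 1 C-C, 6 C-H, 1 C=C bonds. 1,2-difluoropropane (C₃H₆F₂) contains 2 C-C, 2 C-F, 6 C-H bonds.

ΔH ≈ −543 kJ

Bonds broken (reactants):
  C-C: 1 × 343 = 343
  C-H: 6 × 404 = 2424
  C=C: 1 × 597 = 597
  F-F: 1 × 153 = 153
  Σ(broken) = 3517 kJ
Bonds formed (products):
  C-C: 2 × 343 = 686
  C-F: 2 × 475 = 950
  C-H: 6 × 404 = 2424
  Σ(formed) = 4060 kJ
ΔH = Σ(broken) − Σ(formed) = 3517 − 4060 = −543 kJ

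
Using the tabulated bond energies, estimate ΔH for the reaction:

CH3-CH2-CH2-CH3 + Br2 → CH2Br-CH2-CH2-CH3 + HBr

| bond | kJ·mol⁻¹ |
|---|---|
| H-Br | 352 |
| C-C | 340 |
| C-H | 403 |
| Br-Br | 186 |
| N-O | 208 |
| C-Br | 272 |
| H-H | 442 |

Bonds broken (reactants):
  Br-Br: 1 × 186 = 186
  C-C: 3 × 340 = 1020
  C-H: 10 × 403 = 4030
  Σ(broken) = 5236 kJ
Bonds formed (products):
  C-Br: 1 × 272 = 272
  C-C: 3 × 340 = 1020
  C-H: 9 × 403 = 3627
  H-Br: 1 × 352 = 352
  Σ(formed) = 5271 kJ
ΔH = Σ(broken) − Σ(formed) = 5236 − 5271 = −35 kJ

ΔH ≈ −35 kJ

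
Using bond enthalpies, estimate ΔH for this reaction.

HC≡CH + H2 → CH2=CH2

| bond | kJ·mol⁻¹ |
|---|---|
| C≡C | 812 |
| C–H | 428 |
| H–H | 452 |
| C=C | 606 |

ΔH ≈ −198 kJ

Bonds broken (reactants):
  C≡C: 1 × 812 = 812
  C–H: 2 × 428 = 856
  H–H: 1 × 452 = 452
  Σ(broken) = 2120 kJ
Bonds formed (products):
  C–H: 4 × 428 = 1712
  C=C: 1 × 606 = 606
  Σ(formed) = 2318 kJ
ΔH = Σ(broken) − Σ(formed) = 2120 − 2318 = −198 kJ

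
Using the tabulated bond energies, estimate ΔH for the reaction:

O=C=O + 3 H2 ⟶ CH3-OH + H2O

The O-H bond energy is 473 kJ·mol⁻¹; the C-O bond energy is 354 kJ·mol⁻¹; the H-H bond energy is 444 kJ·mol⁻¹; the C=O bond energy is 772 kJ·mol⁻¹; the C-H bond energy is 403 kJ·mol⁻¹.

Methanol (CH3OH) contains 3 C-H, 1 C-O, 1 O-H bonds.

Bonds broken (reactants):
  C=O: 2 × 772 = 1544
  H-H: 3 × 444 = 1332
  Σ(broken) = 2876 kJ
Bonds formed (products):
  C-H: 3 × 403 = 1209
  C-O: 1 × 354 = 354
  O-H: 3 × 473 = 1419
  Σ(formed) = 2982 kJ
ΔH = Σ(broken) − Σ(formed) = 2876 − 2982 = −106 kJ

ΔH ≈ −106 kJ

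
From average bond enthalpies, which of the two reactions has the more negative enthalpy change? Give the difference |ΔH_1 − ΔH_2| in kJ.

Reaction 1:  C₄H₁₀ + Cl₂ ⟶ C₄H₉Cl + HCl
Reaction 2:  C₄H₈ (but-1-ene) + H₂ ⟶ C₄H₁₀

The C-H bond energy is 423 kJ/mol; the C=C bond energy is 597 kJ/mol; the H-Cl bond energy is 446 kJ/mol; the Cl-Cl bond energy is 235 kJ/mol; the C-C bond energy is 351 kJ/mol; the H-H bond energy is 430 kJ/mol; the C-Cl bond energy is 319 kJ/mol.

Reaction 1:
  Bonds broken (reactants):
    C-C: 3 × 351 = 1053
    C-H: 10 × 423 = 4230
    Cl-Cl: 1 × 235 = 235
    Σ(broken) = 5518 kJ
  Bonds formed (products):
    C-C: 3 × 351 = 1053
    C-Cl: 1 × 319 = 319
    C-H: 9 × 423 = 3807
    H-Cl: 1 × 446 = 446
    Σ(formed) = 5625 kJ
  ΔH_1 = 5518 − 5625 = −107 kJ
Reaction 2:
  Bonds broken (reactants):
    C-C: 2 × 351 = 702
    C-H: 8 × 423 = 3384
    C=C: 1 × 597 = 597
    H-H: 1 × 430 = 430
    Σ(broken) = 5113 kJ
  Bonds formed (products):
    C-C: 3 × 351 = 1053
    C-H: 10 × 423 = 4230
    Σ(formed) = 5283 kJ
  ΔH_2 = 5113 − 5283 = −170 kJ
ΔH_1 − ΔH_2 = +63 kJ, so reaction 2 has the more negative ΔH; |ΔH_1 − ΔH_2| = 63 kJ.

Reaction 2, by 63 kJ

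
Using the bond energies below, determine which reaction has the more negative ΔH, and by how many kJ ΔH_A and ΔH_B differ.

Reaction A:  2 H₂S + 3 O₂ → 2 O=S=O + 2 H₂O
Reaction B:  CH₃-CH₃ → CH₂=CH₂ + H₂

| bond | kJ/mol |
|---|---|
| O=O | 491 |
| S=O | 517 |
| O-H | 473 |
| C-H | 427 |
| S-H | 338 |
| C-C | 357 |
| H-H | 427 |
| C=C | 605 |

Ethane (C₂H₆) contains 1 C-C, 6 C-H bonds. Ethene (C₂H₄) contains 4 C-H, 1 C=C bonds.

Reaction A, by 1314 kJ

Reaction A:
  Bonds broken (reactants):
    O=O: 3 × 491 = 1473
    S-H: 4 × 338 = 1352
    Σ(broken) = 2825 kJ
  Bonds formed (products):
    O-H: 4 × 473 = 1892
    S=O: 4 × 517 = 2068
    Σ(formed) = 3960 kJ
  ΔH_A = 2825 − 3960 = −1135 kJ
Reaction B:
  Bonds broken (reactants):
    C-C: 1 × 357 = 357
    C-H: 6 × 427 = 2562
    Σ(broken) = 2919 kJ
  Bonds formed (products):
    C-H: 4 × 427 = 1708
    C=C: 1 × 605 = 605
    H-H: 1 × 427 = 427
    Σ(formed) = 2740 kJ
  ΔH_B = 2919 − 2740 = +179 kJ
ΔH_A − ΔH_B = −1314 kJ, so reaction A has the more negative ΔH; |ΔH_A − ΔH_B| = 1314 kJ.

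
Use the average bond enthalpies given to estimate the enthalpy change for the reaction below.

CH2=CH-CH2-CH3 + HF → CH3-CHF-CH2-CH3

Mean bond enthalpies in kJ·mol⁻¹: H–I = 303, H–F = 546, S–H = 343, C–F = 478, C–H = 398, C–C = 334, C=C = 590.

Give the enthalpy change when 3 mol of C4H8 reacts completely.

ΔH = −222 kJ

Bonds broken (reactants):
  C–C: 2 × 334 = 668
  C–H: 8 × 398 = 3184
  C=C: 1 × 590 = 590
  H–F: 1 × 546 = 546
  Σ(broken) = 4988 kJ
Bonds formed (products):
  C–C: 3 × 334 = 1002
  C–F: 1 × 478 = 478
  C–H: 9 × 398 = 3582
  Σ(formed) = 5062 kJ
ΔH = Σ(broken) − Σ(formed) = 4988 − 5062 = −74 kJ
For 3× the reaction as written: 3 × (−74) = −222 kJ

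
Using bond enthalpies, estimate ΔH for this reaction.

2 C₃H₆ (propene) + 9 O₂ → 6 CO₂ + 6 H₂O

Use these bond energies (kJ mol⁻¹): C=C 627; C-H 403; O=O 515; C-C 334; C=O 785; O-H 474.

Bonds broken (reactants):
  C-C: 2 × 334 = 668
  C-H: 12 × 403 = 4836
  C=C: 2 × 627 = 1254
  O=O: 9 × 515 = 4635
  Σ(broken) = 11393 kJ
Bonds formed (products):
  C=O: 12 × 785 = 9420
  O-H: 12 × 474 = 5688
  Σ(formed) = 15108 kJ
ΔH = Σ(broken) − Σ(formed) = 11393 − 15108 = −3715 kJ

ΔH ≈ −3715 kJ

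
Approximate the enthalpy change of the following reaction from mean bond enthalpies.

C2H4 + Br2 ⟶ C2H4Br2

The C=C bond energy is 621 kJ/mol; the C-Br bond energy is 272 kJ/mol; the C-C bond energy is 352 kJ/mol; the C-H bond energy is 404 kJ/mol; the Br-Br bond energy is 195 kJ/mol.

Bonds broken (reactants):
  Br-Br: 1 × 195 = 195
  C-H: 4 × 404 = 1616
  C=C: 1 × 621 = 621
  Σ(broken) = 2432 kJ
Bonds formed (products):
  C-Br: 2 × 272 = 544
  C-C: 1 × 352 = 352
  C-H: 4 × 404 = 1616
  Σ(formed) = 2512 kJ
ΔH = Σ(broken) − Σ(formed) = 2432 − 2512 = −80 kJ

ΔH ≈ −80 kJ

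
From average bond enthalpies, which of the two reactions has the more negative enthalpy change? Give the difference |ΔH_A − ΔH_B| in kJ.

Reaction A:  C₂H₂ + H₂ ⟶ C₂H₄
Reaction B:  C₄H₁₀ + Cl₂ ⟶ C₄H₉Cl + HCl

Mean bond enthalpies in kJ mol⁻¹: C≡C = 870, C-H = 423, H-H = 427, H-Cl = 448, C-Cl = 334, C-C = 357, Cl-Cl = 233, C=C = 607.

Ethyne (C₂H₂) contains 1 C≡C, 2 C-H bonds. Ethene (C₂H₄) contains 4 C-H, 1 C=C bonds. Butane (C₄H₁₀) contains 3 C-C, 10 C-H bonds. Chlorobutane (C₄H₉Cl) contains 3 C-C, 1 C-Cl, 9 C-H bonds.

Reaction A:
  Bonds broken (reactants):
    C≡C: 1 × 870 = 870
    C-H: 2 × 423 = 846
    H-H: 1 × 427 = 427
    Σ(broken) = 2143 kJ
  Bonds formed (products):
    C-H: 4 × 423 = 1692
    C=C: 1 × 607 = 607
    Σ(formed) = 2299 kJ
  ΔH_A = 2143 − 2299 = −156 kJ
Reaction B:
  Bonds broken (reactants):
    C-C: 3 × 357 = 1071
    C-H: 10 × 423 = 4230
    Cl-Cl: 1 × 233 = 233
    Σ(broken) = 5534 kJ
  Bonds formed (products):
    C-C: 3 × 357 = 1071
    C-Cl: 1 × 334 = 334
    C-H: 9 × 423 = 3807
    H-Cl: 1 × 448 = 448
    Σ(formed) = 5660 kJ
  ΔH_B = 5534 − 5660 = −126 kJ
ΔH_A − ΔH_B = −30 kJ, so reaction A has the more negative ΔH; |ΔH_A − ΔH_B| = 30 kJ.

Reaction A, by 30 kJ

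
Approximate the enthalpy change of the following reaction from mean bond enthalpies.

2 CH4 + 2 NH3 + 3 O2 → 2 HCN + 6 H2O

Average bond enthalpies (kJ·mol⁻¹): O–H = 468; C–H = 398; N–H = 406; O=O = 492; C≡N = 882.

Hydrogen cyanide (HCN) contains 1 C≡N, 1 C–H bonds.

ΔH ≈ −1080 kJ

Bonds broken (reactants):
  C–H: 8 × 398 = 3184
  N–H: 6 × 406 = 2436
  O=O: 3 × 492 = 1476
  Σ(broken) = 7096 kJ
Bonds formed (products):
  C≡N: 2 × 882 = 1764
  C–H: 2 × 398 = 796
  O–H: 12 × 468 = 5616
  Σ(formed) = 8176 kJ
ΔH = Σ(broken) − Σ(formed) = 7096 − 8176 = −1080 kJ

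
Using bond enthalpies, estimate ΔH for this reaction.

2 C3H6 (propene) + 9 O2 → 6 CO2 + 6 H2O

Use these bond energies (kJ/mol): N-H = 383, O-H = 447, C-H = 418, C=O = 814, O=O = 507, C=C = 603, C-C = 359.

ΔH ≈ −3629 kJ

Bonds broken (reactants):
  C-C: 2 × 359 = 718
  C-H: 12 × 418 = 5016
  C=C: 2 × 603 = 1206
  O=O: 9 × 507 = 4563
  Σ(broken) = 11503 kJ
Bonds formed (products):
  C=O: 12 × 814 = 9768
  O-H: 12 × 447 = 5364
  Σ(formed) = 15132 kJ
ΔH = Σ(broken) − Σ(formed) = 11503 − 15132 = −3629 kJ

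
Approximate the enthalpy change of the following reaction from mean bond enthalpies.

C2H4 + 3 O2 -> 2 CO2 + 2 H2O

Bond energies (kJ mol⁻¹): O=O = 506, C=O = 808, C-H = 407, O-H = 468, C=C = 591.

Bonds broken (reactants):
  C-H: 4 × 407 = 1628
  C=C: 1 × 591 = 591
  O=O: 3 × 506 = 1518
  Σ(broken) = 3737 kJ
Bonds formed (products):
  C=O: 4 × 808 = 3232
  O-H: 4 × 468 = 1872
  Σ(formed) = 5104 kJ
ΔH = Σ(broken) − Σ(formed) = 3737 − 5104 = −1367 kJ

ΔH ≈ −1367 kJ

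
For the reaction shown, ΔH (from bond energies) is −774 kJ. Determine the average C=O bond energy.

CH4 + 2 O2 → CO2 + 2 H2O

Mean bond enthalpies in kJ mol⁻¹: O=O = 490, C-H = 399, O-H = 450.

D(C=O) ≈ 775 kJ/mol

Let D be the C=O bond energy.
Σ(broken) = 4×399 + 2×490 = 2576
Σ(formed) = 2×D + 4×450 = 1800 + 2D
ΔH = Σ(broken) − Σ(formed) = (2576) − (1800 + 2D) = +776 − 2D
Setting this equal to −774 kJ gives 2D = 1550, so D = 775 kJ/mol.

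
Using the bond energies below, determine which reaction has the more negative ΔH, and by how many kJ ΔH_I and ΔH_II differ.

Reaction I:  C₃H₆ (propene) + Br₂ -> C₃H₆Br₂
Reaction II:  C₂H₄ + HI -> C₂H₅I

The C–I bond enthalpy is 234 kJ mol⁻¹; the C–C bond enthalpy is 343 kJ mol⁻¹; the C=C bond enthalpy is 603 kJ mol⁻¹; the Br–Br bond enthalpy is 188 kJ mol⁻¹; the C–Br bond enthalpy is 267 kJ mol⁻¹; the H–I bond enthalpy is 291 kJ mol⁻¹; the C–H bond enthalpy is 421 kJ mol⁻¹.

Reaction II, by 18 kJ

Reaction I:
  Bonds broken (reactants):
    Br–Br: 1 × 188 = 188
    C–C: 1 × 343 = 343
    C–H: 6 × 421 = 2526
    C=C: 1 × 603 = 603
    Σ(broken) = 3660 kJ
  Bonds formed (products):
    C–Br: 2 × 267 = 534
    C–C: 2 × 343 = 686
    C–H: 6 × 421 = 2526
    Σ(formed) = 3746 kJ
  ΔH_I = 3660 − 3746 = −86 kJ
Reaction II:
  Bonds broken (reactants):
    C–H: 4 × 421 = 1684
    C=C: 1 × 603 = 603
    H–I: 1 × 291 = 291
    Σ(broken) = 2578 kJ
  Bonds formed (products):
    C–C: 1 × 343 = 343
    C–H: 5 × 421 = 2105
    C–I: 1 × 234 = 234
    Σ(formed) = 2682 kJ
  ΔH_II = 2578 − 2682 = −104 kJ
ΔH_I − ΔH_II = +18 kJ, so reaction II has the more negative ΔH; |ΔH_I − ΔH_II| = 18 kJ.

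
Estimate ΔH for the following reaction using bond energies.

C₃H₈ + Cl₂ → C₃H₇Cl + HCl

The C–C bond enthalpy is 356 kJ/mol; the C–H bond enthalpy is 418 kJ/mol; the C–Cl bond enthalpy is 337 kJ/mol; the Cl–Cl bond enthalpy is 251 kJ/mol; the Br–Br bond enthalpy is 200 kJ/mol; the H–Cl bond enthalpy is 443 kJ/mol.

Bonds broken (reactants):
  C–C: 2 × 356 = 712
  C–H: 8 × 418 = 3344
  Cl–Cl: 1 × 251 = 251
  Σ(broken) = 4307 kJ
Bonds formed (products):
  C–C: 2 × 356 = 712
  C–Cl: 1 × 337 = 337
  C–H: 7 × 418 = 2926
  H–Cl: 1 × 443 = 443
  Σ(formed) = 4418 kJ
ΔH = Σ(broken) − Σ(formed) = 4307 − 4418 = −111 kJ

ΔH ≈ −111 kJ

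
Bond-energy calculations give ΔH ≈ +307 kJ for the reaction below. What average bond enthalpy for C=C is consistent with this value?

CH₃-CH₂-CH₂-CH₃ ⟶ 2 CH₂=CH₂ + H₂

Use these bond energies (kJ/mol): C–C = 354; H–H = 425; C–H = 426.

D(C=C) ≈ 591 kJ/mol

Let D be the C=C bond energy.
Σ(broken) = 3×354 + 10×426 = 5322
Σ(formed) = 8×426 + 2×D + 1×425 = 3833 + 2D
ΔH = Σ(broken) − Σ(formed) = (5322) − (3833 + 2D) = +1489 − 2D
Setting this equal to +307 kJ gives 2D = 1182, so D = 591 kJ/mol.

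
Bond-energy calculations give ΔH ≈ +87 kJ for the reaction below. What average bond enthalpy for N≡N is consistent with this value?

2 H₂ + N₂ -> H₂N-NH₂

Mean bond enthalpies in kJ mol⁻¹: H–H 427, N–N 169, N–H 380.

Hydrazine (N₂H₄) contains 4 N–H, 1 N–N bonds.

D(N≡N) ≈ 922 kJ/mol

Let D be the N≡N bond energy.
Σ(broken) = 2×427 + 1×D = 854 + D
Σ(formed) = 4×380 + 1×169 = 1689
ΔH = Σ(broken) − Σ(formed) = (854 + D) − (1689) = −835 + D
Setting this equal to +87 kJ gives D = 922 kJ/mol.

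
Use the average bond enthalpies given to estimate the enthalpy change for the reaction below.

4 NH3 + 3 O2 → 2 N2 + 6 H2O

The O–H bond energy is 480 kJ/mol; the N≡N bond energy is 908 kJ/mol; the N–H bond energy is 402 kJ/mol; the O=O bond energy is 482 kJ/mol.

ΔH ≈ −1306 kJ

Bonds broken (reactants):
  N–H: 12 × 402 = 4824
  O=O: 3 × 482 = 1446
  Σ(broken) = 6270 kJ
Bonds formed (products):
  N≡N: 2 × 908 = 1816
  O–H: 12 × 480 = 5760
  Σ(formed) = 7576 kJ
ΔH = Σ(broken) − Σ(formed) = 6270 − 7576 = −1306 kJ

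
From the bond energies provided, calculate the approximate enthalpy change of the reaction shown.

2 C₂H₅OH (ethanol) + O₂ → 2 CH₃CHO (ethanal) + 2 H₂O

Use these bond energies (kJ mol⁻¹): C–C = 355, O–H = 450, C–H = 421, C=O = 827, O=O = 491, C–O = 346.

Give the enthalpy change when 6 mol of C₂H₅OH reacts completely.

ΔH = −1587 kJ

Bonds broken (reactants):
  C–C: 2 × 355 = 710
  C–H: 10 × 421 = 4210
  C–O: 2 × 346 = 692
  O–H: 2 × 450 = 900
  O=O: 1 × 491 = 491
  Σ(broken) = 7003 kJ
Bonds formed (products):
  C–C: 2 × 355 = 710
  C–H: 8 × 421 = 3368
  C=O: 2 × 827 = 1654
  O–H: 4 × 450 = 1800
  Σ(formed) = 7532 kJ
ΔH = Σ(broken) − Σ(formed) = 7003 − 7532 = −529 kJ
For 3× the reaction as written: 3 × (−529) = −1587 kJ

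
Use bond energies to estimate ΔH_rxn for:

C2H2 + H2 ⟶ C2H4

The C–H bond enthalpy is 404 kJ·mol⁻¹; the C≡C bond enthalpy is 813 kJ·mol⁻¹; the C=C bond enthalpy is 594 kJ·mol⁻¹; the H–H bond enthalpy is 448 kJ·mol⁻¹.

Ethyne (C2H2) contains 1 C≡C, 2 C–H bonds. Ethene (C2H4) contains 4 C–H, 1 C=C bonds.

Bonds broken (reactants):
  C≡C: 1 × 813 = 813
  C–H: 2 × 404 = 808
  H–H: 1 × 448 = 448
  Σ(broken) = 2069 kJ
Bonds formed (products):
  C–H: 4 × 404 = 1616
  C=C: 1 × 594 = 594
  Σ(formed) = 2210 kJ
ΔH = Σ(broken) − Σ(formed) = 2069 − 2210 = −141 kJ

ΔH ≈ −141 kJ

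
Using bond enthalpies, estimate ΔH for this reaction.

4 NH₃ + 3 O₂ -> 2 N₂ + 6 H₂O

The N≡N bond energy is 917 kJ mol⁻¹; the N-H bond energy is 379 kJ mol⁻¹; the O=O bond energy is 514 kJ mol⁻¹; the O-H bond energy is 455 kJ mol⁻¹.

ΔH ≈ −1204 kJ

Bonds broken (reactants):
  N-H: 12 × 379 = 4548
  O=O: 3 × 514 = 1542
  Σ(broken) = 6090 kJ
Bonds formed (products):
  N≡N: 2 × 917 = 1834
  O-H: 12 × 455 = 5460
  Σ(formed) = 7294 kJ
ΔH = Σ(broken) − Σ(formed) = 6090 − 7294 = −1204 kJ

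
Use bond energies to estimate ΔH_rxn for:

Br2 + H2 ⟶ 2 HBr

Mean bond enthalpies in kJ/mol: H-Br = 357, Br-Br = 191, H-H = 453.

ΔH ≈ −70 kJ

Bonds broken (reactants):
  Br-Br: 1 × 191 = 191
  H-H: 1 × 453 = 453
  Σ(broken) = 644 kJ
Bonds formed (products):
  H-Br: 2 × 357 = 714
  Σ(formed) = 714 kJ
ΔH = Σ(broken) − Σ(formed) = 644 − 714 = −70 kJ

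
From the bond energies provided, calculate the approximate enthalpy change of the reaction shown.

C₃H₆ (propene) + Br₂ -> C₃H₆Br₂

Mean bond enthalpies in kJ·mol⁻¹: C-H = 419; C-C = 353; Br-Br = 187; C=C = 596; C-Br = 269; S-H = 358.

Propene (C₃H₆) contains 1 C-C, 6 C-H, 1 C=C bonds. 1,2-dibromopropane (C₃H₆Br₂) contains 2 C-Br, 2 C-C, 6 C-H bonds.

Bonds broken (reactants):
  Br-Br: 1 × 187 = 187
  C-C: 1 × 353 = 353
  C-H: 6 × 419 = 2514
  C=C: 1 × 596 = 596
  Σ(broken) = 3650 kJ
Bonds formed (products):
  C-Br: 2 × 269 = 538
  C-C: 2 × 353 = 706
  C-H: 6 × 419 = 2514
  Σ(formed) = 3758 kJ
ΔH = Σ(broken) − Σ(formed) = 3650 − 3758 = −108 kJ

ΔH ≈ −108 kJ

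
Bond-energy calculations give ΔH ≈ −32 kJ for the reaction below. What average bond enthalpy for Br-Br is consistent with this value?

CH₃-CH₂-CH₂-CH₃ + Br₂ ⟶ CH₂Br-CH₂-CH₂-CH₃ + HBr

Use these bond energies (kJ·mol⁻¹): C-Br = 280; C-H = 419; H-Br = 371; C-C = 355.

Let D be the Br-Br bond energy.
Σ(broken) = 1×D + 3×355 + 10×419 = 5255 + D
Σ(formed) = 1×280 + 3×355 + 9×419 + 1×371 = 5487
ΔH = Σ(broken) − Σ(formed) = (5255 + D) − (5487) = −232 + D
Setting this equal to −32 kJ gives D = 200 kJ/mol.

D(Br-Br) ≈ 200 kJ/mol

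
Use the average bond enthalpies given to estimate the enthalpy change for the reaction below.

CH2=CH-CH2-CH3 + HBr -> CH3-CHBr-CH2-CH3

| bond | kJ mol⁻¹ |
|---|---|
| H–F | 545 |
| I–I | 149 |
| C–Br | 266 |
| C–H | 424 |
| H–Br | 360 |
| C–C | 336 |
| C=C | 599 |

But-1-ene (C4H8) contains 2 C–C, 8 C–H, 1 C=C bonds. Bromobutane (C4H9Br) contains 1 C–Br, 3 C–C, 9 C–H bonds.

ΔH ≈ −67 kJ

Bonds broken (reactants):
  C–C: 2 × 336 = 672
  C–H: 8 × 424 = 3392
  C=C: 1 × 599 = 599
  H–Br: 1 × 360 = 360
  Σ(broken) = 5023 kJ
Bonds formed (products):
  C–Br: 1 × 266 = 266
  C–C: 3 × 336 = 1008
  C–H: 9 × 424 = 3816
  Σ(formed) = 5090 kJ
ΔH = Σ(broken) − Σ(formed) = 5023 − 5090 = −67 kJ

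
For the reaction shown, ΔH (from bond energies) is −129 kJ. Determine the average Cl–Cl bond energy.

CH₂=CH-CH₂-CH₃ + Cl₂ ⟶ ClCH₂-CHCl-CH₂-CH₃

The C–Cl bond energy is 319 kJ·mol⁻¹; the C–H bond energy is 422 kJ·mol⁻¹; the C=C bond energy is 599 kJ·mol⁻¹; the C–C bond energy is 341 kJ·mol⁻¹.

Let D be the Cl–Cl bond energy.
Σ(broken) = 2×341 + 8×422 + 1×599 + 1×D = 4657 + D
Σ(formed) = 3×341 + 2×319 + 8×422 = 5037
ΔH = Σ(broken) − Σ(formed) = (4657 + D) − (5037) = −380 + D
Setting this equal to −129 kJ gives D = 251 kJ/mol.

D(Cl–Cl) ≈ 251 kJ/mol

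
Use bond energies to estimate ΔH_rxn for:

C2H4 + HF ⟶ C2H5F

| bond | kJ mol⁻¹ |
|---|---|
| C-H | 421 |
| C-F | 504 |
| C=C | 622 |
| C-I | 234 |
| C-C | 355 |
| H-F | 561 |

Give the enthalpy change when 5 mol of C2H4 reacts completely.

Bonds broken (reactants):
  C-H: 4 × 421 = 1684
  C=C: 1 × 622 = 622
  H-F: 1 × 561 = 561
  Σ(broken) = 2867 kJ
Bonds formed (products):
  C-C: 1 × 355 = 355
  C-F: 1 × 504 = 504
  C-H: 5 × 421 = 2105
  Σ(formed) = 2964 kJ
ΔH = Σ(broken) − Σ(formed) = 2867 − 2964 = −97 kJ
For 5× the reaction as written: 5 × (−97) = −485 kJ

ΔH = −485 kJ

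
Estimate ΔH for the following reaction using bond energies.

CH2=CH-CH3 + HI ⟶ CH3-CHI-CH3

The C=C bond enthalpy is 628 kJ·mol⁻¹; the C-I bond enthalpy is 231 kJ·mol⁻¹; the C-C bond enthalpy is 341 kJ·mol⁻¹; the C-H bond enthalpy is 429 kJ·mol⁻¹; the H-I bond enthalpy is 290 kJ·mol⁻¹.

ΔH ≈ −83 kJ

Bonds broken (reactants):
  C-C: 1 × 341 = 341
  C-H: 6 × 429 = 2574
  C=C: 1 × 628 = 628
  H-I: 1 × 290 = 290
  Σ(broken) = 3833 kJ
Bonds formed (products):
  C-C: 2 × 341 = 682
  C-H: 7 × 429 = 3003
  C-I: 1 × 231 = 231
  Σ(formed) = 3916 kJ
ΔH = Σ(broken) − Σ(formed) = 3833 − 3916 = −83 kJ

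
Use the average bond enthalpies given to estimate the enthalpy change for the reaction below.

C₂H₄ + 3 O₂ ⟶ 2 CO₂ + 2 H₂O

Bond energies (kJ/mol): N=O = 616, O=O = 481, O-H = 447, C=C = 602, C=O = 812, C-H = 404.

Bonds broken (reactants):
  C-H: 4 × 404 = 1616
  C=C: 1 × 602 = 602
  O=O: 3 × 481 = 1443
  Σ(broken) = 3661 kJ
Bonds formed (products):
  C=O: 4 × 812 = 3248
  O-H: 4 × 447 = 1788
  Σ(formed) = 5036 kJ
ΔH = Σ(broken) − Σ(formed) = 3661 − 5036 = −1375 kJ

ΔH ≈ −1375 kJ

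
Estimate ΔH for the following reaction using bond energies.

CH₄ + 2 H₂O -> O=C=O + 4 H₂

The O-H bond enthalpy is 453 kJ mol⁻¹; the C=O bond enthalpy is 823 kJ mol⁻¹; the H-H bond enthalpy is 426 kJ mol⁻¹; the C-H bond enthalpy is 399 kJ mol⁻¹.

ΔH ≈ +58 kJ

Bonds broken (reactants):
  C-H: 4 × 399 = 1596
  O-H: 4 × 453 = 1812
  Σ(broken) = 3408 kJ
Bonds formed (products):
  C=O: 2 × 823 = 1646
  H-H: 4 × 426 = 1704
  Σ(formed) = 3350 kJ
ΔH = Σ(broken) − Σ(formed) = 3408 − 3350 = +58 kJ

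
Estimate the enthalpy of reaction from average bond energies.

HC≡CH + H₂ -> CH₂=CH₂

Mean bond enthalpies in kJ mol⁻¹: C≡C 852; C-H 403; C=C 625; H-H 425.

Bonds broken (reactants):
  C≡C: 1 × 852 = 852
  C-H: 2 × 403 = 806
  H-H: 1 × 425 = 425
  Σ(broken) = 2083 kJ
Bonds formed (products):
  C-H: 4 × 403 = 1612
  C=C: 1 × 625 = 625
  Σ(formed) = 2237 kJ
ΔH = Σ(broken) − Σ(formed) = 2083 − 2237 = −154 kJ

ΔH ≈ −154 kJ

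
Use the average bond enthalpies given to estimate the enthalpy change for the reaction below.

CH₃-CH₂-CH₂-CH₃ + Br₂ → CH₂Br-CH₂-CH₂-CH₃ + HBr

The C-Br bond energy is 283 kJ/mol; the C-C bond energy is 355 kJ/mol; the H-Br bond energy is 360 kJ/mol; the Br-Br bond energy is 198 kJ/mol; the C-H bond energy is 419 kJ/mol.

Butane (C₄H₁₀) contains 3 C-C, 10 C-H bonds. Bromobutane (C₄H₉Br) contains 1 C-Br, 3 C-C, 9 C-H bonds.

Bonds broken (reactants):
  Br-Br: 1 × 198 = 198
  C-C: 3 × 355 = 1065
  C-H: 10 × 419 = 4190
  Σ(broken) = 5453 kJ
Bonds formed (products):
  C-Br: 1 × 283 = 283
  C-C: 3 × 355 = 1065
  C-H: 9 × 419 = 3771
  H-Br: 1 × 360 = 360
  Σ(formed) = 5479 kJ
ΔH = Σ(broken) − Σ(formed) = 5453 − 5479 = −26 kJ

ΔH ≈ −26 kJ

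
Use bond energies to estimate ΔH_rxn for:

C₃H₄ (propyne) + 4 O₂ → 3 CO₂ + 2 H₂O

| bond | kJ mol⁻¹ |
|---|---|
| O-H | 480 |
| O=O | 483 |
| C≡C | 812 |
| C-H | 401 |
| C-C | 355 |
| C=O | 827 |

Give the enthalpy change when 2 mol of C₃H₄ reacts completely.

ΔH = −4358 kJ

Bonds broken (reactants):
  C≡C: 1 × 812 = 812
  C-C: 1 × 355 = 355
  C-H: 4 × 401 = 1604
  O=O: 4 × 483 = 1932
  Σ(broken) = 4703 kJ
Bonds formed (products):
  C=O: 6 × 827 = 4962
  O-H: 4 × 480 = 1920
  Σ(formed) = 6882 kJ
ΔH = Σ(broken) − Σ(formed) = 4703 − 6882 = −2179 kJ
For 2× the reaction as written: 2 × (−2179) = −4358 kJ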